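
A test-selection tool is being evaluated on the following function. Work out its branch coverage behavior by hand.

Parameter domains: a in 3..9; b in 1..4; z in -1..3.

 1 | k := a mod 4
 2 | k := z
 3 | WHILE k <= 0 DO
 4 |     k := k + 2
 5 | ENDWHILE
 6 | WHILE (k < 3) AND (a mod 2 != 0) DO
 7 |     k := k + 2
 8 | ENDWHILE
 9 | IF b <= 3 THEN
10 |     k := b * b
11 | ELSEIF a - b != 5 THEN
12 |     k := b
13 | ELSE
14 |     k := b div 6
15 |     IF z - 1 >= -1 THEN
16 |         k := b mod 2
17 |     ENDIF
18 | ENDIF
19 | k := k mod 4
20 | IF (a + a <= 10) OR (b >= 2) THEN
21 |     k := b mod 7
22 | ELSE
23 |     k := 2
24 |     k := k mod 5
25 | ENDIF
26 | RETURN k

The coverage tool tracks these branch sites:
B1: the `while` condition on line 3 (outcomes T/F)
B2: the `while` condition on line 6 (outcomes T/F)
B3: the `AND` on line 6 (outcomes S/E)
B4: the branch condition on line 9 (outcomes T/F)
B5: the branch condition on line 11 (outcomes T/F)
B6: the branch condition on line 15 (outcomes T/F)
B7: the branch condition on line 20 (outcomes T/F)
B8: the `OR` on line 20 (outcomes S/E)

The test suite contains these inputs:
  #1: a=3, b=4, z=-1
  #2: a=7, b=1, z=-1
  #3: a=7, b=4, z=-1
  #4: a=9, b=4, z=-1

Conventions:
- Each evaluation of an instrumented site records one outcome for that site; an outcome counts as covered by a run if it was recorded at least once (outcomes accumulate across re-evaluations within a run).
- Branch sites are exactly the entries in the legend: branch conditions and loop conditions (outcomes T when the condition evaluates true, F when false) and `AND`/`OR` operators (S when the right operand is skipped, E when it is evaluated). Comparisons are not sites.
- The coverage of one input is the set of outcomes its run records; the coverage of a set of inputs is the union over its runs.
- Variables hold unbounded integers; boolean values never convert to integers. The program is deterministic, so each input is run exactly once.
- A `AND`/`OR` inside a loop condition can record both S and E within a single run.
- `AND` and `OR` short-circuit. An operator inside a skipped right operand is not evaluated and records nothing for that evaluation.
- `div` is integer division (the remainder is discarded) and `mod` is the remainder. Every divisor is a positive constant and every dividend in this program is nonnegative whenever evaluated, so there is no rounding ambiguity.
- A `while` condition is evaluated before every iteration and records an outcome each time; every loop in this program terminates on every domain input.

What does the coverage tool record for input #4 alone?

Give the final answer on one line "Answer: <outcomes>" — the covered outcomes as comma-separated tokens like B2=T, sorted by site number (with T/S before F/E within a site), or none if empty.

Tracing the run of input #4 (a=9, b=4, z=-1):
  B1->T, B1->F, B3->E, B2->T, B3->S, B2->F, B4->F, B5->F, B6->F, B8->E
  B7->T
deduplicating events, the covered set is: B1=T, B1=F, B2=T, B2=F, B3=S, B3=E, B4=F, B5=F, B6=F, B7=T, B8=E

Answer: B1=T, B1=F, B2=T, B2=F, B3=S, B3=E, B4=F, B5=F, B6=F, B7=T, B8=E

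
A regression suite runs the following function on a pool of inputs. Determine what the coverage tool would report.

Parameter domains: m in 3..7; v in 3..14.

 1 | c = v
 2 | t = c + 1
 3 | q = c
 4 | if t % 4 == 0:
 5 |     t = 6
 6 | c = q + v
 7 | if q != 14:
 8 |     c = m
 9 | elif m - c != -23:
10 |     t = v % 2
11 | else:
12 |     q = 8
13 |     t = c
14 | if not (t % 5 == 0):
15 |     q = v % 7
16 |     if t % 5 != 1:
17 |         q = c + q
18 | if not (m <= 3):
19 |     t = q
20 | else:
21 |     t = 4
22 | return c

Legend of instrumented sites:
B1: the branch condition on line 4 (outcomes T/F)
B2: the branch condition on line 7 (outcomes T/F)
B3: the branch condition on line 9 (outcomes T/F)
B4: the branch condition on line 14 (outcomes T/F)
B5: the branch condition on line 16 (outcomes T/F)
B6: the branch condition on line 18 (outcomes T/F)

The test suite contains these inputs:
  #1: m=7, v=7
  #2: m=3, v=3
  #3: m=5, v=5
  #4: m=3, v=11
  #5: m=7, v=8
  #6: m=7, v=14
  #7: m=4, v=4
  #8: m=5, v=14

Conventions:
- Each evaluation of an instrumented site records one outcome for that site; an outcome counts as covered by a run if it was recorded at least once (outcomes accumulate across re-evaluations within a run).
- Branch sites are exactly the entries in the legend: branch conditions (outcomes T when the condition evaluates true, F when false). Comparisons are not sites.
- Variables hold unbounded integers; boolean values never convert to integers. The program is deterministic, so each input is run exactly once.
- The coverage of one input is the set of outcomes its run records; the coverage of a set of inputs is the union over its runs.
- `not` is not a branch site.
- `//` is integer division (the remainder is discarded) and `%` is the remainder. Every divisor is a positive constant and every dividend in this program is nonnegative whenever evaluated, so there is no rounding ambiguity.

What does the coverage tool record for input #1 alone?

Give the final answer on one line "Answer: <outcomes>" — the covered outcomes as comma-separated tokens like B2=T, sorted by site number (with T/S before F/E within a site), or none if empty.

Running input #1 (m=7, v=7), event by event:
  B1->T, B2->T, B4->T, B5->F, B6->T
deduplicating events, the covered set is: B1=T, B2=T, B4=T, B5=F, B6=T

Answer: B1=T, B2=T, B4=T, B5=F, B6=T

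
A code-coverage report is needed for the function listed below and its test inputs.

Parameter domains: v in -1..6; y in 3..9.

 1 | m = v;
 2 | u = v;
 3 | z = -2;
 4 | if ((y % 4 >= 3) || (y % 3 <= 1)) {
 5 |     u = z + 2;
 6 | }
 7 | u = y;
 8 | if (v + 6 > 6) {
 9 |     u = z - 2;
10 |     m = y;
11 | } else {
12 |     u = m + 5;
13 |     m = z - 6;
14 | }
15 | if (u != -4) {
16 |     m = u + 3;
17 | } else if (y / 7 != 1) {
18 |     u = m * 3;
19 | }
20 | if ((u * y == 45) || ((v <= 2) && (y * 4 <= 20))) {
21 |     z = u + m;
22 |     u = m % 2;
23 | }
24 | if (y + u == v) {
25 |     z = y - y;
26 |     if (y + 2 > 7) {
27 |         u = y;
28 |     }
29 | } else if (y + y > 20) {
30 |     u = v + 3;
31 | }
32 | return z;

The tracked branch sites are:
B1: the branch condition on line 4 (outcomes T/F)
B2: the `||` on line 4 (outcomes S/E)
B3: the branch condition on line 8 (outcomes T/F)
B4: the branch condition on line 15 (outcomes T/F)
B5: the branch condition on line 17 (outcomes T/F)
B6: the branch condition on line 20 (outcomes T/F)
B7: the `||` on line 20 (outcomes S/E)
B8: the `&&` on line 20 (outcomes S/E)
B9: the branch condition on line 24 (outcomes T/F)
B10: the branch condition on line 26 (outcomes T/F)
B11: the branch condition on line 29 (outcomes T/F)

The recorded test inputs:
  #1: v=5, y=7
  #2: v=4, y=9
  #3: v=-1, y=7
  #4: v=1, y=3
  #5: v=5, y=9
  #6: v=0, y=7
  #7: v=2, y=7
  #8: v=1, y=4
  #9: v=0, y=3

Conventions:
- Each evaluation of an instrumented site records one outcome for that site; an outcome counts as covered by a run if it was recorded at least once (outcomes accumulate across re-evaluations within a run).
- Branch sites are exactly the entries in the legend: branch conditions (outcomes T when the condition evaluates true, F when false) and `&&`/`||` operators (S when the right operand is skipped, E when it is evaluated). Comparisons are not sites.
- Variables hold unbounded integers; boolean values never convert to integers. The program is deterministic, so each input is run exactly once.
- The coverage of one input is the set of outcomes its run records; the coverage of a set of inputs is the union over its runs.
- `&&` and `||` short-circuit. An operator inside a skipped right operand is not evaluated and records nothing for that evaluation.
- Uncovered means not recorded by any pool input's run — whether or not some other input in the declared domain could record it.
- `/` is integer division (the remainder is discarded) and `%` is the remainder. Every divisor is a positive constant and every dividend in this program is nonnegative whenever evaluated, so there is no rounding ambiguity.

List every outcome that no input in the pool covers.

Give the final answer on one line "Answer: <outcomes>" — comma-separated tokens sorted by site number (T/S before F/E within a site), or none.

#1 (v=5, y=7) -> covered: B1=T, B2=S, B3=T, B4=F, B5=F, B6=F, B7=E, B8=S, B9=F, B11=F
#2 (v=4, y=9) -> covered: B1=T, B2=E, B3=T, B4=F, B5=F, B6=F, B7=E, B8=S, B9=F, B11=F
#3 (v=-1, y=7) -> covered: B1=T, B2=S, B3=F, B4=T, B6=F, B7=E, B8=E, B9=F, B11=F
#4 (v=1, y=3) -> covered: B1=T, B2=S, B3=T, B4=F, B5=T, B6=T, B7=E, B8=E, B9=F, B11=F
#5 (v=5, y=9) -> covered: B1=T, B2=E, B3=T, B4=F, B5=F, B6=F, B7=E, B8=S, B9=T, B10=T
#6 (v=0, y=7) -> covered: B1=T, B2=S, B3=F, B4=T, B6=F, B7=E, B8=E, B9=F, B11=F
#7 (v=2, y=7) -> covered: B1=T, B2=S, B3=T, B4=F, B5=F, B6=F, B7=E, B8=E, B9=F, B11=F
#8 (v=1, y=4) -> covered: B1=T, B2=E, B3=T, B4=F, B5=T, B6=T, B7=E, B8=E, B9=F, B11=F
#9 (v=0, y=3) -> covered: B1=T, B2=S, B3=F, B4=T, B6=T, B7=E, B8=E, B9=F, B11=F
union over the pool: B1=T, B2=S, B2=E, B3=T, B3=F, B4=T, B4=F, B5=T, B5=F, B6=T, B6=F, B7=E, B8=S, B8=E, B9=T, B9=F, B10=T, B11=F
uncovered (4 of 22): B1=F, B7=S, B10=F, B11=T

Answer: B1=F, B7=S, B10=F, B11=T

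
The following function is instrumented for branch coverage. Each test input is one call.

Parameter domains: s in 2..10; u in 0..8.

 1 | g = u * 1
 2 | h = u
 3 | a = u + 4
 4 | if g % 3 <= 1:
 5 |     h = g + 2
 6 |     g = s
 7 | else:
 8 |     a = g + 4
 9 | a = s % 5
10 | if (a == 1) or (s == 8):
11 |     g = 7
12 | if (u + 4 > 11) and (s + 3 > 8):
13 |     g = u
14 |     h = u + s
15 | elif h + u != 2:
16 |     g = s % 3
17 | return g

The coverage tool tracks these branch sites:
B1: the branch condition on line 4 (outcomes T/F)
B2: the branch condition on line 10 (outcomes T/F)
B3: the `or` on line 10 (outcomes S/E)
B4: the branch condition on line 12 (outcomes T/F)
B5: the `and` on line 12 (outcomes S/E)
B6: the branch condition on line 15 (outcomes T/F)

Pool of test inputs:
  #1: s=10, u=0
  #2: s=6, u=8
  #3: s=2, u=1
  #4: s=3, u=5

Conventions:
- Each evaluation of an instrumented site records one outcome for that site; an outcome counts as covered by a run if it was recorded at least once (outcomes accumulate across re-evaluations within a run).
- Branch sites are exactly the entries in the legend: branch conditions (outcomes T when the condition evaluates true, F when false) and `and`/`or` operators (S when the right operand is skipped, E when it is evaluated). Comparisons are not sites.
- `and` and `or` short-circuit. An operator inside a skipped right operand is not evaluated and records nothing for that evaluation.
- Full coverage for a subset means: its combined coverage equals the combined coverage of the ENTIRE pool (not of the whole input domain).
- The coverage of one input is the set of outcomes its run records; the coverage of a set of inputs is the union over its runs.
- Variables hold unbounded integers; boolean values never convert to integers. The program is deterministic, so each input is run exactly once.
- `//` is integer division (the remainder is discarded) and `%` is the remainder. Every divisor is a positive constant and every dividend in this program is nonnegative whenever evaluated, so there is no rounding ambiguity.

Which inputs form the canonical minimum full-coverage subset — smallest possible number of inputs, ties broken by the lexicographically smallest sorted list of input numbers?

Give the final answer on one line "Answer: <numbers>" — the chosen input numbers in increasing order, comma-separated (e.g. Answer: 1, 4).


input #1, s=10, u=0: outcomes B1=T, B2=F, B3=E, B4=F, B5=S, B6=F
input #2, s=6, u=8: outcomes B1=F, B2=T, B3=S, B4=T, B5=E
input #3, s=2, u=1: outcomes B1=T, B2=F, B3=E, B4=F, B5=S, B6=T
input #4, s=3, u=5: outcomes B1=F, B2=F, B3=E, B4=F, B5=S, B6=T
union over all inputs: B1=T, B1=F, B2=T, B2=F, B3=S, B3=E, B4=T, B4=F, B5=S, B5=E, B6=T, B6=F (12 outcomes)
size 1 is not enough: best union over all size-1 subsets is 6/12
size 2 is not enough: best union over all size-2 subsets is 11/12
the canonical winner is {1, 2, 3}: size 3, full 12-outcome coverage, earliest index list among size-3 covers
Answer: 1, 2, 3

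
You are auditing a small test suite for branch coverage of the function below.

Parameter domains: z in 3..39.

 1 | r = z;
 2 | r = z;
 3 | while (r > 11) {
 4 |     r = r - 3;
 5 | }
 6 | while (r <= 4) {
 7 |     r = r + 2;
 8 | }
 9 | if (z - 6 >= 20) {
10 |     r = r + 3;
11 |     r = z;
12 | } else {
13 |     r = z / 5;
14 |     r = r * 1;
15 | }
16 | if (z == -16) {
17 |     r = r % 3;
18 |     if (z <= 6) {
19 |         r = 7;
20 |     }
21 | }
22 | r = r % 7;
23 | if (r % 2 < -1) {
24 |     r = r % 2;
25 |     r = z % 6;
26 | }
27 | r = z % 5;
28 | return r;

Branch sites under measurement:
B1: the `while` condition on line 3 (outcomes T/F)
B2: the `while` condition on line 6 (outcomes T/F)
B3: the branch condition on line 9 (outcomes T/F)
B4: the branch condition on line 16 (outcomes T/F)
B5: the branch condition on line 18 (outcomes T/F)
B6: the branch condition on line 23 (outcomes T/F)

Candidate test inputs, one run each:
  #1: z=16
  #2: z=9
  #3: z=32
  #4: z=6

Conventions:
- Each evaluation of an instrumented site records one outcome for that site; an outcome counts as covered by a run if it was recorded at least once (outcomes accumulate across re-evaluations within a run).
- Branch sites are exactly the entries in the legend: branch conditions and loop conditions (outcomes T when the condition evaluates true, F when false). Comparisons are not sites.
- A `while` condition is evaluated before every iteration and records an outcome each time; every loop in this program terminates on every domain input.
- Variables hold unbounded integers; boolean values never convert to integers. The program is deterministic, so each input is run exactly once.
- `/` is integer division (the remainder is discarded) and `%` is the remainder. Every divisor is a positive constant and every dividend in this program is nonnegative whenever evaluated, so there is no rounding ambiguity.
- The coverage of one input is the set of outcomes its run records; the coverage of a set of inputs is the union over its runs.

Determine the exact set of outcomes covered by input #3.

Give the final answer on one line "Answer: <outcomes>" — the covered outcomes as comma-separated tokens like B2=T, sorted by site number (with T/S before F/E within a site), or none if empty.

Running input #3 (z=32), event by event:
  B1->T, B1->T, B1->T, B1->T, B1->T, B1->T, B1->T, B1->F, B2->F, B3->T
  B4->F, B6->F
collecting distinct outcomes: B1=T, B1=F, B2=F, B3=T, B4=F, B6=F

Answer: B1=T, B1=F, B2=F, B3=T, B4=F, B6=F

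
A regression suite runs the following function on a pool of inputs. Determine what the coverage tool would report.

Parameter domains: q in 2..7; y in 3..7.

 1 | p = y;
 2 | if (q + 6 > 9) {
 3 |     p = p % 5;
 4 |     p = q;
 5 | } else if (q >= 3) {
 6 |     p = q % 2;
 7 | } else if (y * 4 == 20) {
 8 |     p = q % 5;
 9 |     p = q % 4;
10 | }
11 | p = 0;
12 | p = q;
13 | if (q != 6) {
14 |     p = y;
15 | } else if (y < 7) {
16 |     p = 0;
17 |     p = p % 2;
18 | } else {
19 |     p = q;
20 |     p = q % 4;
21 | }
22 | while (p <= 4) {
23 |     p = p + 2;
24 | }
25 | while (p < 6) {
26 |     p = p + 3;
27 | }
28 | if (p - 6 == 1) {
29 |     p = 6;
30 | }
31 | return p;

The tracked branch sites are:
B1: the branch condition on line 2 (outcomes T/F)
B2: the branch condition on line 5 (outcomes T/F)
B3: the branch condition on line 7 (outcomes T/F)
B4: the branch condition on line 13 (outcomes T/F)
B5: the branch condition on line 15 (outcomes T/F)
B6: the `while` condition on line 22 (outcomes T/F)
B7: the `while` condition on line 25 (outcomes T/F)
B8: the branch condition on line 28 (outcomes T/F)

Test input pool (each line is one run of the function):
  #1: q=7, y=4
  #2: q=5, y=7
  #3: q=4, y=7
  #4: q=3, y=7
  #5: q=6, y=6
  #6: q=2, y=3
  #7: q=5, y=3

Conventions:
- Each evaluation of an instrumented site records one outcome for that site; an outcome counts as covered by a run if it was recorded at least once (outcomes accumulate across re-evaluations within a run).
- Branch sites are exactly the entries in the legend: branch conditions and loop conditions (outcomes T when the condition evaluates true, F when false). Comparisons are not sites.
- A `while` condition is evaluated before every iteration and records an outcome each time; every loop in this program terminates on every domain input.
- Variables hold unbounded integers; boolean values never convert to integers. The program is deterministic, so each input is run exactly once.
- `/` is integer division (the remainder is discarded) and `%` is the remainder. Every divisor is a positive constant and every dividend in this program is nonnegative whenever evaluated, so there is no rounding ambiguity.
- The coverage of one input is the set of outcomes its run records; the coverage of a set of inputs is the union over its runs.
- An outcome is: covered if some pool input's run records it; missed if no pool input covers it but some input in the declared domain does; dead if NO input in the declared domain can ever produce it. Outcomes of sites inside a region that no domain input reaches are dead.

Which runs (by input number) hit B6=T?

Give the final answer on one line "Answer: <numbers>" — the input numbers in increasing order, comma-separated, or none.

input #1 (q=7, y=4): covers B6=T
input #2 (q=5, y=7): misses B6=T
input #3 (q=4, y=7): misses B6=T
input #4 (q=3, y=7): misses B6=T
input #5 (q=6, y=6): covers B6=T
input #6 (q=2, y=3): covers B6=T
input #7 (q=5, y=3): covers B6=T

Answer: 1, 5, 6, 7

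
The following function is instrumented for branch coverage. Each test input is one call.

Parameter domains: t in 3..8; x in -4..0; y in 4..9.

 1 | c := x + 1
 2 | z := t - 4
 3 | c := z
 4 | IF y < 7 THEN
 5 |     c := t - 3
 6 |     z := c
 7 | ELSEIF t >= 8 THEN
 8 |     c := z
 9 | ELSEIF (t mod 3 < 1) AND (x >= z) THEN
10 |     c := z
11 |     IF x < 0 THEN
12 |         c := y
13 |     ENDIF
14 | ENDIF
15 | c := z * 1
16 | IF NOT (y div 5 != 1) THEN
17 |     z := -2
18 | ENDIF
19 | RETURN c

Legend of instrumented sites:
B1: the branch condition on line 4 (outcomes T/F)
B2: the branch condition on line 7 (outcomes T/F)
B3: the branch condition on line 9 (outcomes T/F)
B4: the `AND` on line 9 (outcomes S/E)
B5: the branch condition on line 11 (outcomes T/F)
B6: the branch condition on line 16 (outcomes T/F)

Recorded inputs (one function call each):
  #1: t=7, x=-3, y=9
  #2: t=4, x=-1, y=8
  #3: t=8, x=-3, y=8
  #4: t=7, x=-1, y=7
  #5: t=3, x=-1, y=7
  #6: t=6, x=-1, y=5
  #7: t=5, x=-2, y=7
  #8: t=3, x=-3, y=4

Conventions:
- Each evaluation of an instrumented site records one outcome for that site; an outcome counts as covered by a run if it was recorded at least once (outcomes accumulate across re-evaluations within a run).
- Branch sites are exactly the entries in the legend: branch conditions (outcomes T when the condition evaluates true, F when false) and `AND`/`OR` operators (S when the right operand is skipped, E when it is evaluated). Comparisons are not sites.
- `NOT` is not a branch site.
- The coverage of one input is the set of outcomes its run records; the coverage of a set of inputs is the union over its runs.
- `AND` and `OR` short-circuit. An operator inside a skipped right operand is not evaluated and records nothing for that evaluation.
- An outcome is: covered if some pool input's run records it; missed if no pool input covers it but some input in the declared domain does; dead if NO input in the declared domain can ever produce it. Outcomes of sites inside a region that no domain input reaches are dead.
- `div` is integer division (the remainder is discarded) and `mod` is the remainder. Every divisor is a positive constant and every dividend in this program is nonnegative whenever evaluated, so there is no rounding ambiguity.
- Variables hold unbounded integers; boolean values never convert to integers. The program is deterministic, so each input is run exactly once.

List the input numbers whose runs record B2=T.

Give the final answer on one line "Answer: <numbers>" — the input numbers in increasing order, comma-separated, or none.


input #1 (t=7, x=-3, y=9): misses B2=T
input #2 (t=4, x=-1, y=8): misses B2=T
input #3 (t=8, x=-3, y=8): covers B2=T
input #4 (t=7, x=-1, y=7): misses B2=T
input #5 (t=3, x=-1, y=7): misses B2=T
input #6 (t=6, x=-1, y=5): misses B2=T
input #7 (t=5, x=-2, y=7): misses B2=T
input #8 (t=3, x=-3, y=4): misses B2=T
Answer: 3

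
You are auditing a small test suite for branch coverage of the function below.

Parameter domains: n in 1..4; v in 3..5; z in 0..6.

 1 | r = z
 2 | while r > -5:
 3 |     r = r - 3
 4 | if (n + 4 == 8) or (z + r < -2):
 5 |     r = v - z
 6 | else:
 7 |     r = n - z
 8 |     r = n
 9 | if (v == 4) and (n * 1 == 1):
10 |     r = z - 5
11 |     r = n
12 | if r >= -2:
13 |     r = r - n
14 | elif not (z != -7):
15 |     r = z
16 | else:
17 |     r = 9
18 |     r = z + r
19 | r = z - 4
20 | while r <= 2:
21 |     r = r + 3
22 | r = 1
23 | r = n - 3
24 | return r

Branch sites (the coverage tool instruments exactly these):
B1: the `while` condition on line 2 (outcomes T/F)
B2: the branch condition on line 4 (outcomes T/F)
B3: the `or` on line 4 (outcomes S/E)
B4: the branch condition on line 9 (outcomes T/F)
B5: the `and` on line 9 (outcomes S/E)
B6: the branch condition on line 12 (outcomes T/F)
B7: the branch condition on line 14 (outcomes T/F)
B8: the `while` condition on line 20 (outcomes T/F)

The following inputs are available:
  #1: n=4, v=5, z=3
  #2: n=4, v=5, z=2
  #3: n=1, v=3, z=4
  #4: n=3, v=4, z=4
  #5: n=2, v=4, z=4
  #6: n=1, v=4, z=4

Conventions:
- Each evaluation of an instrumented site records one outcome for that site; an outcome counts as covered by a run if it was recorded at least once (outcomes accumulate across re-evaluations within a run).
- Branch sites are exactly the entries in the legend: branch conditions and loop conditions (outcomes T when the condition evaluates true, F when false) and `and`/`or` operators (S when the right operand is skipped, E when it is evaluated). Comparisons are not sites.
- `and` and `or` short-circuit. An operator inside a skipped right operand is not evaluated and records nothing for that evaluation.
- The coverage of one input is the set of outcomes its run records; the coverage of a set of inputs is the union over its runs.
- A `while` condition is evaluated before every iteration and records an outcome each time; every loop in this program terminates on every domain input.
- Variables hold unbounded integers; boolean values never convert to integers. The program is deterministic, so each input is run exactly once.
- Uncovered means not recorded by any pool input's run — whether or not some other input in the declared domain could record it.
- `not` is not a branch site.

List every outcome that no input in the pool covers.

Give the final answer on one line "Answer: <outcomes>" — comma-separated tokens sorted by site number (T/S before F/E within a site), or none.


test 1 (n=4, v=5, z=3) fires B1->T, B1->T, B1->T, B1->F, B3->S, B2->T, B5->S, B4->F, B6->T, B8->T, B8->T, B8->F; hits B1=T, B1=F, B2=T, B3=S, B4=F, B5=S, B6=T, B8=T, B8=F
test 2 (n=4, v=5, z=2) fires B1->T, B1->T, B1->T, B1->F, B3->S, B2->T, B5->S, B4->F, B6->T, B8->T, B8->T, B8->F; hits B1=T, B1=F, B2=T, B3=S, B4=F, B5=S, B6=T, B8=T, B8=F
test 3 (n=1, v=3, z=4) fires B1->T, B1->T, B1->T, B1->F, B3->E, B2->F, B5->S, B4->F, B6->T, B8->T, B8->F; hits B1=T, B1=F, B2=F, B3=E, B4=F, B5=S, B6=T, B8=T, B8=F
test 4 (n=3, v=4, z=4) fires B1->T, B1->T, B1->T, B1->F, B3->E, B2->F, B5->E, B4->F, B6->T, B8->T, B8->F; hits B1=T, B1=F, B2=F, B3=E, B4=F, B5=E, B6=T, B8=T, B8=F
test 5 (n=2, v=4, z=4) fires B1->T, B1->T, B1->T, B1->F, B3->E, B2->F, B5->E, B4->F, B6->T, B8->T, B8->F; hits B1=T, B1=F, B2=F, B3=E, B4=F, B5=E, B6=T, B8=T, B8=F
test 6 (n=1, v=4, z=4) fires B1->T, B1->T, B1->T, B1->F, B3->E, B2->F, B5->E, B4->T, B6->T, B8->T, B8->F; hits B1=T, B1=F, B2=F, B3=E, B4=T, B5=E, B6=T, B8=T, B8=F
union over the pool: B1=T, B1=F, B2=T, B2=F, B3=S, B3=E, B4=T, B4=F, B5=S, B5=E, B6=T, B8=T, B8=F
uncovered (3 of 16): B6=F, B7=T, B7=F
Answer: B6=F, B7=T, B7=F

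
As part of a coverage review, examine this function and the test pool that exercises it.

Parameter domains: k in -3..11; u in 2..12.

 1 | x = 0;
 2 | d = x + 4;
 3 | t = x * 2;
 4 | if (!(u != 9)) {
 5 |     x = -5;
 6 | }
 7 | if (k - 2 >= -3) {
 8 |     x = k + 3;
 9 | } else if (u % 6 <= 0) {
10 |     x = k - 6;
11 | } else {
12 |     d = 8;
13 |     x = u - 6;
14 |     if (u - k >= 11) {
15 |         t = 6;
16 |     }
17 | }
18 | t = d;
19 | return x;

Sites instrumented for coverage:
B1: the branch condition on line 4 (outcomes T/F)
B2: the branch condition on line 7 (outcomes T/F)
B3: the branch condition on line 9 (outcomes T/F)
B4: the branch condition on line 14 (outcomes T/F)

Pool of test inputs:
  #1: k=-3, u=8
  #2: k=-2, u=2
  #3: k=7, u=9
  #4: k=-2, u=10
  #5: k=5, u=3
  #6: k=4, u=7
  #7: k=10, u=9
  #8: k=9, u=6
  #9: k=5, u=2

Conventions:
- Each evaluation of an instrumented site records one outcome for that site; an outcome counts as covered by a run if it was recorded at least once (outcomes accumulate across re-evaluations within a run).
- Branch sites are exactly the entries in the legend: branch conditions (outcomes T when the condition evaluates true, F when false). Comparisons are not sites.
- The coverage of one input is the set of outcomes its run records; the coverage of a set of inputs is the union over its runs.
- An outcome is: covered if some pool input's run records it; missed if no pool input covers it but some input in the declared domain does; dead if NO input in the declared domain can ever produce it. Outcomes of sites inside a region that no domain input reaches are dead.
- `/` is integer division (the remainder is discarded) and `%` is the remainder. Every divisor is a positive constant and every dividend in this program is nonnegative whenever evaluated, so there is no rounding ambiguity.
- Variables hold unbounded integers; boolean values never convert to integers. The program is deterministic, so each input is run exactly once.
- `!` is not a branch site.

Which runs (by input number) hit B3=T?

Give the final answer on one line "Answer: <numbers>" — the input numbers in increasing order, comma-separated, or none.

input #1 (k=-3, u=8): misses B3=T
input #2 (k=-2, u=2): misses B3=T
input #3 (k=7, u=9): misses B3=T
input #4 (k=-2, u=10): misses B3=T
input #5 (k=5, u=3): misses B3=T
input #6 (k=4, u=7): misses B3=T
input #7 (k=10, u=9): misses B3=T
input #8 (k=9, u=6): misses B3=T
input #9 (k=5, u=2): misses B3=T

Answer: none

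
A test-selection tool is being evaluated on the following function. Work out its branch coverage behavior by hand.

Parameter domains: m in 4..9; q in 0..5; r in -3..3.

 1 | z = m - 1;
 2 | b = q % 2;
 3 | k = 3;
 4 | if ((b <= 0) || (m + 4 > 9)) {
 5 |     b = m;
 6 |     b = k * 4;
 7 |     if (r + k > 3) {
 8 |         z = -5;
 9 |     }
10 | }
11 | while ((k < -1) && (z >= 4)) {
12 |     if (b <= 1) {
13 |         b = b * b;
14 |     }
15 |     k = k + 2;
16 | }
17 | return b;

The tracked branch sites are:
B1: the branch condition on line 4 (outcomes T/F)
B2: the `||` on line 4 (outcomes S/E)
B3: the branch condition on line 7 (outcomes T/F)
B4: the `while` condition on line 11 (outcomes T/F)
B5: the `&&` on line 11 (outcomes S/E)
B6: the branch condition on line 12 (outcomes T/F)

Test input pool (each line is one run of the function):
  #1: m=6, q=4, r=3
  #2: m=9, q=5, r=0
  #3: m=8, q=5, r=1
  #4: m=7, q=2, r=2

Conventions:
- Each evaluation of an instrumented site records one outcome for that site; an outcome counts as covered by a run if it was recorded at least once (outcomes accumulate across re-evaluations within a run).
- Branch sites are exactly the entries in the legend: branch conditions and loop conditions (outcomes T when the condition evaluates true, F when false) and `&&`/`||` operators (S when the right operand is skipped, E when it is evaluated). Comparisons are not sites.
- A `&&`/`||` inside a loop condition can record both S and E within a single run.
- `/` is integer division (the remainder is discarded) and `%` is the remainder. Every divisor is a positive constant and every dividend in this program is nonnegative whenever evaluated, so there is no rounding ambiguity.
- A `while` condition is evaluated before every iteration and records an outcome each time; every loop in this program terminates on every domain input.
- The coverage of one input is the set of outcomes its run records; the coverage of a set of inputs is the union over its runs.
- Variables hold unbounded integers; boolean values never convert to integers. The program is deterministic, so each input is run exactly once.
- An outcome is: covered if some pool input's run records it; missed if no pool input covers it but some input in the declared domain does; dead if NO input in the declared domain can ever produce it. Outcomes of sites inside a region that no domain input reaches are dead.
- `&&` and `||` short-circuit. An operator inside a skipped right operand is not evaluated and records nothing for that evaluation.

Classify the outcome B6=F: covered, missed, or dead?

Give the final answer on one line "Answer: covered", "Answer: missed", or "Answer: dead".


no pool input records B6=F
checking all 252 inputs in the declared domain: B6=F is never recorded -> dead
Answer: dead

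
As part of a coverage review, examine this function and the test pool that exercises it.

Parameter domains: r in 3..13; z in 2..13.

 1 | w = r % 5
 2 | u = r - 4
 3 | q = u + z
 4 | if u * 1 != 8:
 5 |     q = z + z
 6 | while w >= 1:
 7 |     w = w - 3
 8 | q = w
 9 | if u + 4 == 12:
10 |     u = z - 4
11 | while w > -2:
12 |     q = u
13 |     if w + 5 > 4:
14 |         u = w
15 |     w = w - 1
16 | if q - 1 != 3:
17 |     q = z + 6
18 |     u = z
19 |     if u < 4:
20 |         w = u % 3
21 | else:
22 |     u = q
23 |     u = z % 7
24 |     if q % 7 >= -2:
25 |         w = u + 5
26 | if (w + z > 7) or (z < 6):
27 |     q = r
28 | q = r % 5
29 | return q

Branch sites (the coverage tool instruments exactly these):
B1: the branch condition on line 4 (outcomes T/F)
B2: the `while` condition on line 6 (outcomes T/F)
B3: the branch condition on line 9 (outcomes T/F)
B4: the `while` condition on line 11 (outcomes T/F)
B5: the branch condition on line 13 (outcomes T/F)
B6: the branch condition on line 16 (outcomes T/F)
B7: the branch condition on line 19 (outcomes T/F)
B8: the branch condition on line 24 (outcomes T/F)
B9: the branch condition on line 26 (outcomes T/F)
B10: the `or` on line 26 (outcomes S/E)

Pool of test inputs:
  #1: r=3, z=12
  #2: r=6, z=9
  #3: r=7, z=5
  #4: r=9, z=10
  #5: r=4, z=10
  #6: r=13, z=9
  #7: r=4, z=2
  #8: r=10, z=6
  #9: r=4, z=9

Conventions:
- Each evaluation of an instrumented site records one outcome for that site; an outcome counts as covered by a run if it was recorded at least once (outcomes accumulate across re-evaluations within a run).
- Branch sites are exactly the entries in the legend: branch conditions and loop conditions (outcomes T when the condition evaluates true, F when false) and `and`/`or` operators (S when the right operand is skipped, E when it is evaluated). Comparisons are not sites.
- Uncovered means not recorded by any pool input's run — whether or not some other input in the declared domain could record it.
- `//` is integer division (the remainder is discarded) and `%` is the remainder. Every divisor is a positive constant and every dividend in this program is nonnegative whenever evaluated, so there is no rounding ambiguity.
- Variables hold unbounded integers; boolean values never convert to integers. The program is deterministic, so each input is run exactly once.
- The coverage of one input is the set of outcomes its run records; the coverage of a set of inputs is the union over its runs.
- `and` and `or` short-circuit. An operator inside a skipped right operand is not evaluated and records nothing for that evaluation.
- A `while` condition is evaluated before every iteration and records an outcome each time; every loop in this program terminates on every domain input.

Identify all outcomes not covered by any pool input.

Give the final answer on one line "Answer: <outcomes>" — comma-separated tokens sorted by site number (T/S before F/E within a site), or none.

#1 (r=3, z=12) -> covered: B1=T, B2=T, B2=F, B3=F, B4=T, B4=F, B5=T, B5=F, B6=T, B7=F, B9=T, B10=S
#2 (r=6, z=9) -> covered: B1=T, B2=T, B2=F, B3=F, B4=F, B6=T, B7=F, B9=F, B10=E
#3 (r=7, z=5) -> covered: B1=T, B2=T, B2=F, B3=F, B4=T, B4=F, B5=F, B6=T, B7=F, B9=T, B10=E
#4 (r=9, z=10) -> covered: B1=T, B2=T, B2=F, B3=F, B4=F, B6=T, B7=F, B9=T, B10=S
#5 (r=4, z=10) -> covered: B1=T, B2=T, B2=F, B3=F, B4=F, B6=T, B7=F, B9=T, B10=S
#6 (r=13, z=9) -> covered: B1=T, B2=T, B2=F, B3=F, B4=T, B4=F, B5=T, B5=F, B6=T, B7=F, B9=F, B10=E
#7 (r=4, z=2) -> covered: B1=T, B2=T, B2=F, B3=F, B4=F, B6=T, B7=T, B9=T, B10=E
#8 (r=10, z=6) -> covered: B1=T, B2=F, B3=F, B4=T, B4=F, B5=T, B5=F, B6=T, B7=F, B9=F, B10=E
#9 (r=4, z=9) -> covered: B1=T, B2=T, B2=F, B3=F, B4=F, B6=T, B7=F, B9=F, B10=E
union over the pool: B1=T, B2=T, B2=F, B3=F, B4=T, B4=F, B5=T, B5=F, B6=T, B7=T, B7=F, B9=T, B9=F, B10=S, B10=E
uncovered (5 of 20): B1=F, B3=T, B6=F, B8=T, B8=F

Answer: B1=F, B3=T, B6=F, B8=T, B8=F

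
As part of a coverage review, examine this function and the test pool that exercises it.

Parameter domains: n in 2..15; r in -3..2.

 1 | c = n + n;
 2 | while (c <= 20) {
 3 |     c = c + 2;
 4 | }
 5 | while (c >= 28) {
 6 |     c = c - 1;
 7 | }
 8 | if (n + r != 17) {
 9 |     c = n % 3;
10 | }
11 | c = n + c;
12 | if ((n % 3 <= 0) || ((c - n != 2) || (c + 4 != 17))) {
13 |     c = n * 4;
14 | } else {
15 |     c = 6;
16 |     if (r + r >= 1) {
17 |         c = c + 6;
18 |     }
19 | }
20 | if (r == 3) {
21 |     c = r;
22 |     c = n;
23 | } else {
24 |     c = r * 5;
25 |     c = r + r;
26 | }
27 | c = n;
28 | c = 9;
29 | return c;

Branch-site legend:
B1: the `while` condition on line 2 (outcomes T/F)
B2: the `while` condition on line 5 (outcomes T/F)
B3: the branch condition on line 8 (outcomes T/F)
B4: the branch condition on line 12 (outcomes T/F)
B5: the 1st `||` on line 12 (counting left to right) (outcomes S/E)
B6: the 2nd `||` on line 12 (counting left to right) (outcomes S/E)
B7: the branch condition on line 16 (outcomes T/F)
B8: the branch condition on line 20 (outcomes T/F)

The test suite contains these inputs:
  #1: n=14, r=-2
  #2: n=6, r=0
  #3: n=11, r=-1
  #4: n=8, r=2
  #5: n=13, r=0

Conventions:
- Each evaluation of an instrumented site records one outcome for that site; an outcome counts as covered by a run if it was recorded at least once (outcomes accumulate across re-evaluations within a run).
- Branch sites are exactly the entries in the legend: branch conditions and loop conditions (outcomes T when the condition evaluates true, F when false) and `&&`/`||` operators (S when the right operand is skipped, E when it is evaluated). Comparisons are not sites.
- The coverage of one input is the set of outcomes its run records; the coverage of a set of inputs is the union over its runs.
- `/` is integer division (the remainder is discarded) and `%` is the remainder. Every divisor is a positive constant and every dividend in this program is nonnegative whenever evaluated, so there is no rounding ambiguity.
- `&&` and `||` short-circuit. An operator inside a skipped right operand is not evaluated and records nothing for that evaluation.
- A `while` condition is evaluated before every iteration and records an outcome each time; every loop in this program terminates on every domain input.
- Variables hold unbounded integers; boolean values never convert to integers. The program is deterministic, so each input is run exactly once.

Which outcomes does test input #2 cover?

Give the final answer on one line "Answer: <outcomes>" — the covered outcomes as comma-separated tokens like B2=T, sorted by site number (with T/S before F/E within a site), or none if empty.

Simulating input #2 (n=6, r=0) step by step:
  B1->T, B1->T, B1->T, B1->T, B1->T, B1->F, B2->F, B3->T, B5->S, B4->T
  B8->F
as a set, this run covers: B1=T, B1=F, B2=F, B3=T, B4=T, B5=S, B8=F

Answer: B1=T, B1=F, B2=F, B3=T, B4=T, B5=S, B8=F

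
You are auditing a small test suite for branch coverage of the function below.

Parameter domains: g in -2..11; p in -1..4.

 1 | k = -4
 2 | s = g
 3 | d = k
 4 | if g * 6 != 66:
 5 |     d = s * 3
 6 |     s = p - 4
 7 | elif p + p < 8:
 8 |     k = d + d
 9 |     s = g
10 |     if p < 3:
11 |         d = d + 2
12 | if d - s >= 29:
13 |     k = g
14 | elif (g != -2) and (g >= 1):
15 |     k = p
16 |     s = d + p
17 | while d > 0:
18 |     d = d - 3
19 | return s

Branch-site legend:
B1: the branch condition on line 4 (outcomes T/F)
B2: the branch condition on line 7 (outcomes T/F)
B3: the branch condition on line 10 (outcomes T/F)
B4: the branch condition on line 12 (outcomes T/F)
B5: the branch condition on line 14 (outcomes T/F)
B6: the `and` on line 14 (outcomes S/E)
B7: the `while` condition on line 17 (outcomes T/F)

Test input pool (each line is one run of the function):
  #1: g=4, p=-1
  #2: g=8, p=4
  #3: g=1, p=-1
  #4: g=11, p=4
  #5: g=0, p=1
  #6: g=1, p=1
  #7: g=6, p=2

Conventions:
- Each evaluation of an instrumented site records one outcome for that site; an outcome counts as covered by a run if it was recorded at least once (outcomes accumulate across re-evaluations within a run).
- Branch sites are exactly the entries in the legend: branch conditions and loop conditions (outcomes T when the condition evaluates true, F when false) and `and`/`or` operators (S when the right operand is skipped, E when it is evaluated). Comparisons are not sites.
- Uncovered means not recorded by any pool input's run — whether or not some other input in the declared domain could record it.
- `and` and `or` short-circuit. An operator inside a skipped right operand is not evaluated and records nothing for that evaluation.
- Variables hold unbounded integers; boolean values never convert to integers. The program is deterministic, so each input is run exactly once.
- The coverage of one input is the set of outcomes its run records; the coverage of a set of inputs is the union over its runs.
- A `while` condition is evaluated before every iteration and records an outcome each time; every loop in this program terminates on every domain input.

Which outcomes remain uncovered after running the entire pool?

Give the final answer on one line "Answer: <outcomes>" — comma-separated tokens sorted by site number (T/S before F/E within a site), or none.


run #1 (g=4, p=-1) runs B1->T, B4->F, B6->E, B5->T, B7->T, B7->T, B7->T, B7->T, B7->F; records B1=T, B4=F, B5=T, B6=E, B7=T, B7=F
run #2 (g=8, p=4) runs B1->T, B4->F, B6->E, B5->T, B7->T, B7->T, B7->T, B7->T, B7->T, B7->T, B7->T, B7->T, B7->F; records B1=T, B4=F, B5=T, B6=E, B7=T, B7=F
run #3 (g=1, p=-1) runs B1->T, B4->F, B6->E, B5->T, B7->T, B7->F; records B1=T, B4=F, B5=T, B6=E, B7=T, B7=F
run #4 (g=11, p=4) runs B1->F, B2->F, B4->F, B6->E, B5->T, B7->F; records B1=F, B2=F, B4=F, B5=T, B6=E, B7=F
run #5 (g=0, p=1) runs B1->T, B4->F, B6->E, B5->F, B7->F; records B1=T, B4=F, B5=F, B6=E, B7=F
run #6 (g=1, p=1) runs B1->T, B4->F, B6->E, B5->T, B7->T, B7->F; records B1=T, B4=F, B5=T, B6=E, B7=T, B7=F
run #7 (g=6, p=2) runs B1->T, B4->F, B6->E, B5->T, B7->T, B7->T, B7->T, B7->T, B7->T, B7->T, B7->F; records B1=T, B4=F, B5=T, B6=E, B7=T, B7=F
union over the pool: B1=T, B1=F, B2=F, B4=F, B5=T, B5=F, B6=E, B7=T, B7=F
uncovered (5 of 14): B2=T, B3=T, B3=F, B4=T, B6=S
Answer: B2=T, B3=T, B3=F, B4=T, B6=S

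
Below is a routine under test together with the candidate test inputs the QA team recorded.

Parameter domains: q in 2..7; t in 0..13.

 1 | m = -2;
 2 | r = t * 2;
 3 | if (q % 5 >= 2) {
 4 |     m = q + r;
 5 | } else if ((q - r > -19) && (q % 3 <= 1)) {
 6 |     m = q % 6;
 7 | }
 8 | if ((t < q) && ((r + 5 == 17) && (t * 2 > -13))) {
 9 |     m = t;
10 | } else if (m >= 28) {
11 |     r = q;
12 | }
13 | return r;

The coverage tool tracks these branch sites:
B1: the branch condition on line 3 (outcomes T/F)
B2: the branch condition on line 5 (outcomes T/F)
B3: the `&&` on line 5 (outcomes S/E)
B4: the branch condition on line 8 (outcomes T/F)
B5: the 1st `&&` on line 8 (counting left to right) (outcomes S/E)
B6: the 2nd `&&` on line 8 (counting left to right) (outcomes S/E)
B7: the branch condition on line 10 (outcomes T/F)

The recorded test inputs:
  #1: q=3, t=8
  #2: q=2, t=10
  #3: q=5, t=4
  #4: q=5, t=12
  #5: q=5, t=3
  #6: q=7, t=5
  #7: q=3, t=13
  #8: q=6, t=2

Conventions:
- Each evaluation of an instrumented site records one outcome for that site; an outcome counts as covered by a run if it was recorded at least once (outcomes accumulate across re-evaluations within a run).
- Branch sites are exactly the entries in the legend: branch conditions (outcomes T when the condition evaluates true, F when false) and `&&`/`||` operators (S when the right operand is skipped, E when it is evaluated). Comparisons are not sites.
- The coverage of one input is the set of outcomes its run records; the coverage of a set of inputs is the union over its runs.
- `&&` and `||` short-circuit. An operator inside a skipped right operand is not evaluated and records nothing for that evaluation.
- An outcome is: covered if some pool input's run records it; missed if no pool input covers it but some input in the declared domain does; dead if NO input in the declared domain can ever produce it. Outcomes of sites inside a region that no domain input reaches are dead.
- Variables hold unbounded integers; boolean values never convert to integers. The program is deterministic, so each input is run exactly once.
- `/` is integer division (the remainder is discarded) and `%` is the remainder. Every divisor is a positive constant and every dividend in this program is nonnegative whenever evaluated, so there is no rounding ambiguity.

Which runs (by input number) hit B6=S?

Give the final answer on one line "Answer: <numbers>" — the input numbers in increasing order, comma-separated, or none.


input #1 (q=3, t=8): misses B6=S
input #2 (q=2, t=10): misses B6=S
input #3 (q=5, t=4): covers B6=S
input #4 (q=5, t=12): misses B6=S
input #5 (q=5, t=3): covers B6=S
input #6 (q=7, t=5): covers B6=S
input #7 (q=3, t=13): misses B6=S
input #8 (q=6, t=2): covers B6=S
Answer: 3, 5, 6, 8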